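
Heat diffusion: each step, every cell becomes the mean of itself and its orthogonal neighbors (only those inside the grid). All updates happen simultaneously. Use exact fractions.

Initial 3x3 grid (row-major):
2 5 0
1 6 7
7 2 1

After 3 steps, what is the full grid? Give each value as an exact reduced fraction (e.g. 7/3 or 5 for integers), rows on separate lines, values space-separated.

Answer: 7477/2160 51149/14400 2609/720
4327/1200 22013/6000 26537/7200
497/135 6703/1800 3991/1080

Derivation:
After step 1:
  8/3 13/4 4
  4 21/5 7/2
  10/3 4 10/3
After step 2:
  119/36 847/240 43/12
  71/20 379/100 451/120
  34/9 223/60 65/18
After step 3:
  7477/2160 51149/14400 2609/720
  4327/1200 22013/6000 26537/7200
  497/135 6703/1800 3991/1080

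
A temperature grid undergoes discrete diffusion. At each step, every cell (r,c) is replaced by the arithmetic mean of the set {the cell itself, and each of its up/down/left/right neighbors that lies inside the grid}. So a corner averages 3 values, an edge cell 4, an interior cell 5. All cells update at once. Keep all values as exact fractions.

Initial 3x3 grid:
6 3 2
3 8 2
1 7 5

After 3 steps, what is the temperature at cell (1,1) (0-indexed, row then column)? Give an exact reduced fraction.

Step 1: cell (1,1) = 23/5
Step 2: cell (1,1) = 467/100
Step 3: cell (1,1) = 25549/6000
Full grid after step 3:
  3007/720 60427/14400 2099/540
  31951/7200 25549/6000 6853/1600
  9511/2160 66277/14400 4763/1080

Answer: 25549/6000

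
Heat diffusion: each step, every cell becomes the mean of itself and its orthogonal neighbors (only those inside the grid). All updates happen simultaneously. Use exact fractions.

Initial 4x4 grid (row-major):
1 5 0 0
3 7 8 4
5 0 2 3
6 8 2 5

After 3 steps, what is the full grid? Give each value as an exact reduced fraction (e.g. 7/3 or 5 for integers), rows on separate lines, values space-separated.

Answer: 643/180 351/100 2941/900 6467/2160
99/25 381/100 21509/6000 23633/7200
379/90 25397/6000 11143/3000 25481/7200
10019/2160 1217/288 28721/7200 773/216

Derivation:
After step 1:
  3 13/4 13/4 4/3
  4 23/5 21/5 15/4
  7/2 22/5 3 7/2
  19/3 4 17/4 10/3
After step 2:
  41/12 141/40 361/120 25/9
  151/40 409/100 94/25 767/240
  547/120 39/10 387/100 163/48
  83/18 1139/240 175/48 133/36
After step 3:
  643/180 351/100 2941/900 6467/2160
  99/25 381/100 21509/6000 23633/7200
  379/90 25397/6000 11143/3000 25481/7200
  10019/2160 1217/288 28721/7200 773/216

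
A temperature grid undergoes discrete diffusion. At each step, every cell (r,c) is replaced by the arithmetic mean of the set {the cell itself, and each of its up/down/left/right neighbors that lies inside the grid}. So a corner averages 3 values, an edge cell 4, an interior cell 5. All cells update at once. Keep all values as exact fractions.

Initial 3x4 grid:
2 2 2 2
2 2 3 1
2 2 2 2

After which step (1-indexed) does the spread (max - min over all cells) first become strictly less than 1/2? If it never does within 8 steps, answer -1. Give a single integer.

Step 1: max=9/4, min=5/3, spread=7/12
Step 2: max=107/50, min=11/6, spread=23/75
  -> spread < 1/2 first at step 2
Step 3: max=2091/1000, min=833/432, spread=8789/54000
Step 4: max=148123/72000, min=211417/108000, spread=4307/43200
Step 5: max=8199/4000, min=3852619/1944000, spread=26419/388800
Step 6: max=19651019/9600000, min=773732557/388800000, spread=1770697/31104000
Step 7: max=1587701261/777600000, min=6995366087/3499200000, spread=11943167/279936000
Step 8: max=634356317851/311040000000, min=2802981906517/1399680000000, spread=825944381/22394880000

Answer: 2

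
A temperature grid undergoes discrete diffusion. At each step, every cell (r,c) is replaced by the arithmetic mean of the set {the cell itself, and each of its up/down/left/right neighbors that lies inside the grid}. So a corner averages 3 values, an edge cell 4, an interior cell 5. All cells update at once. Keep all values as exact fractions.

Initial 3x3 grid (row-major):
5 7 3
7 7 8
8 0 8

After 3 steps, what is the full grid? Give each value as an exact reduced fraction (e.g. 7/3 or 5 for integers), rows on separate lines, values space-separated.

After step 1:
  19/3 11/2 6
  27/4 29/5 13/2
  5 23/4 16/3
After step 2:
  223/36 709/120 6
  1433/240 303/50 709/120
  35/6 1313/240 211/36
After step 3:
  13013/2160 43493/7200 1069/180
  86611/14400 17591/3000 42893/7200
  691/120 83611/14400 12413/2160

Answer: 13013/2160 43493/7200 1069/180
86611/14400 17591/3000 42893/7200
691/120 83611/14400 12413/2160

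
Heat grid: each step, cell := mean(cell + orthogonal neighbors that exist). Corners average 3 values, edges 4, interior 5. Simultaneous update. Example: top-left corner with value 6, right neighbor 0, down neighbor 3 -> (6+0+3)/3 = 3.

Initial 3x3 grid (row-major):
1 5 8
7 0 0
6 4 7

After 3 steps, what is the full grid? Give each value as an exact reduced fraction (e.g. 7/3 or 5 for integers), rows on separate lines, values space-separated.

Answer: 2123/540 27217/7200 8237/2160
3213/800 1959/500 6051/1600
9247/2160 58309/14400 532/135

Derivation:
After step 1:
  13/3 7/2 13/3
  7/2 16/5 15/4
  17/3 17/4 11/3
After step 2:
  34/9 461/120 139/36
  167/40 91/25 299/80
  161/36 1007/240 35/9
After step 3:
  2123/540 27217/7200 8237/2160
  3213/800 1959/500 6051/1600
  9247/2160 58309/14400 532/135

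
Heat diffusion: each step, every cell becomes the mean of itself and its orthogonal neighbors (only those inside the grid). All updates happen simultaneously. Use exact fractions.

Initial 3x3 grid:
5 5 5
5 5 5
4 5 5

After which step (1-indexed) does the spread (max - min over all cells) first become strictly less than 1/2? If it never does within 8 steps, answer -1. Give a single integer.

Answer: 1

Derivation:
Step 1: max=5, min=14/3, spread=1/3
  -> spread < 1/2 first at step 1
Step 2: max=5, min=85/18, spread=5/18
Step 3: max=5, min=1039/216, spread=41/216
Step 4: max=1789/360, min=62669/12960, spread=347/2592
Step 5: max=17843/3600, min=3781063/777600, spread=2921/31104
Step 6: max=2134517/432000, min=227451461/46656000, spread=24611/373248
Step 7: max=47943259/9720000, min=13678077967/2799360000, spread=207329/4478976
Step 8: max=2553198401/518400000, min=821778047549/167961600000, spread=1746635/53747712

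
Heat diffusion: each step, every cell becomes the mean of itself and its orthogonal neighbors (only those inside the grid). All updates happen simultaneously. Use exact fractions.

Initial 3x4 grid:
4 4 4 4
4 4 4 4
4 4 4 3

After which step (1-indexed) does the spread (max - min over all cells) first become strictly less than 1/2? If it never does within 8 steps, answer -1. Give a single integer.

Answer: 1

Derivation:
Step 1: max=4, min=11/3, spread=1/3
  -> spread < 1/2 first at step 1
Step 2: max=4, min=67/18, spread=5/18
Step 3: max=4, min=823/216, spread=41/216
Step 4: max=4, min=99463/25920, spread=4217/25920
Step 5: max=28721/7200, min=6011651/1555200, spread=38417/311040
Step 6: max=573403/144000, min=362047789/93312000, spread=1903471/18662400
Step 7: max=17164241/4320000, min=21793890911/5598720000, spread=18038617/223948800
Step 8: max=1542273241/388800000, min=1310424617149/335923200000, spread=883978523/13436928000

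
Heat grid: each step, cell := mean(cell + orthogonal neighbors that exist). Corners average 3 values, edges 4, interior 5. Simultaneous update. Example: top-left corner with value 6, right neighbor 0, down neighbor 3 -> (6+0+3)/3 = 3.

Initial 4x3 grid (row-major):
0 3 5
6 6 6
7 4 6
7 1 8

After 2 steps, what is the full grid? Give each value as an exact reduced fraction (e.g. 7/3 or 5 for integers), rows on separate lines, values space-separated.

Answer: 15/4 97/24 167/36
75/16 119/25 257/48
411/80 134/25 431/80
16/3 99/20 16/3

Derivation:
After step 1:
  3 7/2 14/3
  19/4 5 23/4
  6 24/5 6
  5 5 5
After step 2:
  15/4 97/24 167/36
  75/16 119/25 257/48
  411/80 134/25 431/80
  16/3 99/20 16/3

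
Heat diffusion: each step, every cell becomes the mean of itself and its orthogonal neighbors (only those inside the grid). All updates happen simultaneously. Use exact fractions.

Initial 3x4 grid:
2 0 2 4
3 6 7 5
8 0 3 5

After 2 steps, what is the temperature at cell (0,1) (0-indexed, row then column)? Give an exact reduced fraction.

Answer: 637/240

Derivation:
Step 1: cell (0,1) = 5/2
Step 2: cell (0,1) = 637/240
Full grid after step 2:
  107/36 637/240 841/240 73/18
  797/240 193/50 401/100 357/80
  38/9 223/60 127/30 40/9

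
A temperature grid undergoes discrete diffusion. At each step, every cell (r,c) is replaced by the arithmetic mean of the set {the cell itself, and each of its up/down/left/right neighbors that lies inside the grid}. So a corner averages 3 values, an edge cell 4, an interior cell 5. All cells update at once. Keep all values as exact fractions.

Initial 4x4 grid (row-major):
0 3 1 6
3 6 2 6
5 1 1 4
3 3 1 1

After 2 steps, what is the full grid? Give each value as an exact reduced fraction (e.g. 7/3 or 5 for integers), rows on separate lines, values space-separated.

After step 1:
  2 5/2 3 13/3
  7/2 3 16/5 9/2
  3 16/5 9/5 3
  11/3 2 3/2 2
After step 2:
  8/3 21/8 391/120 71/18
  23/8 77/25 31/10 451/120
  401/120 13/5 127/50 113/40
  26/9 311/120 73/40 13/6

Answer: 8/3 21/8 391/120 71/18
23/8 77/25 31/10 451/120
401/120 13/5 127/50 113/40
26/9 311/120 73/40 13/6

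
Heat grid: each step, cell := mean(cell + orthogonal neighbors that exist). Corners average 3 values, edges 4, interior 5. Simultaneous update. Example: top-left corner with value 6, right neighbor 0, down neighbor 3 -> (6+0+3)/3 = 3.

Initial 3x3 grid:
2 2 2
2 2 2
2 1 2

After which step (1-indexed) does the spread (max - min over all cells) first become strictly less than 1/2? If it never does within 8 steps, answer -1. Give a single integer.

Step 1: max=2, min=5/3, spread=1/3
  -> spread < 1/2 first at step 1
Step 2: max=2, min=413/240, spread=67/240
Step 3: max=393/200, min=3883/2160, spread=1807/10800
Step 4: max=10439/5400, min=1570037/864000, spread=33401/288000
Step 5: max=1036609/540000, min=14322067/7776000, spread=3025513/38880000
Step 6: max=54844051/28800000, min=5755873133/3110400000, spread=53531/995328
Step 7: max=14760883949/7776000000, min=347215074151/186624000000, spread=450953/11943936
Step 8: max=1765231389481/933120000000, min=20885976439397/11197440000000, spread=3799043/143327232

Answer: 1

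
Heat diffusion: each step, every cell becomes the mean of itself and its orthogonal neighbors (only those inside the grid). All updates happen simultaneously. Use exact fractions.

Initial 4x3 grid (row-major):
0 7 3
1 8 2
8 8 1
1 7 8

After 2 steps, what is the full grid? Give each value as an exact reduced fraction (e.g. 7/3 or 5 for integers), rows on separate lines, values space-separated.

Answer: 137/36 491/120 4
997/240 477/100 349/80
1229/240 537/100 1199/240
95/18 173/30 193/36

Derivation:
After step 1:
  8/3 9/2 4
  17/4 26/5 7/2
  9/2 32/5 19/4
  16/3 6 16/3
After step 2:
  137/36 491/120 4
  997/240 477/100 349/80
  1229/240 537/100 1199/240
  95/18 173/30 193/36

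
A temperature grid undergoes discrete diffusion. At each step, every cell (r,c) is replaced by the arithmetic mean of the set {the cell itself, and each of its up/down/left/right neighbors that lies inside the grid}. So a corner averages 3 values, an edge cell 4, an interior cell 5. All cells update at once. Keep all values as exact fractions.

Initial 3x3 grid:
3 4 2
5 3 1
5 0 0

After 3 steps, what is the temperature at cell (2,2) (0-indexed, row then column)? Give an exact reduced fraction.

Step 1: cell (2,2) = 1/3
Step 2: cell (2,2) = 23/18
Step 3: cell (2,2) = 1813/1080
Full grid after step 3:
  152/45 10393/3600 2503/1080
  11593/3600 2569/1000 14161/7200
  1559/540 1021/450 1813/1080

Answer: 1813/1080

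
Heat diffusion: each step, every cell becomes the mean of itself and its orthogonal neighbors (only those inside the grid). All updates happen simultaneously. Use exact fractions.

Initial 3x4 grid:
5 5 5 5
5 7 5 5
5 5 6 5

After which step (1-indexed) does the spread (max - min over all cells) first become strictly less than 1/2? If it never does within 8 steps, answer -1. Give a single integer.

Answer: 3

Derivation:
Step 1: max=23/4, min=5, spread=3/4
Step 2: max=111/20, min=5, spread=11/20
Step 3: max=109/20, min=1861/360, spread=101/360
  -> spread < 1/2 first at step 3
Step 4: max=23273/4320, min=11179/2160, spread=61/288
Step 5: max=193241/36000, min=4519/864, spread=464/3375
Step 6: max=83336513/15552000, min=20370667/3888000, spread=370769/3110400
Step 7: max=4986525907/933120000, min=1226934793/233280000, spread=5252449/62208000
Step 8: max=298929797993/55987200000, min=910124507/172800000, spread=161978309/2239488000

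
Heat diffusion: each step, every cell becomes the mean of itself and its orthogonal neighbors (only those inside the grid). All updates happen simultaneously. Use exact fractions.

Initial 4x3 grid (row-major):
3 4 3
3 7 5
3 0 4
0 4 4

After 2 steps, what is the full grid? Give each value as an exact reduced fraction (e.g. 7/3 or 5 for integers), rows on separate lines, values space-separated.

After step 1:
  10/3 17/4 4
  4 19/5 19/4
  3/2 18/5 13/4
  7/3 2 4
After step 2:
  139/36 923/240 13/3
  379/120 102/25 79/20
  343/120 283/100 39/10
  35/18 179/60 37/12

Answer: 139/36 923/240 13/3
379/120 102/25 79/20
343/120 283/100 39/10
35/18 179/60 37/12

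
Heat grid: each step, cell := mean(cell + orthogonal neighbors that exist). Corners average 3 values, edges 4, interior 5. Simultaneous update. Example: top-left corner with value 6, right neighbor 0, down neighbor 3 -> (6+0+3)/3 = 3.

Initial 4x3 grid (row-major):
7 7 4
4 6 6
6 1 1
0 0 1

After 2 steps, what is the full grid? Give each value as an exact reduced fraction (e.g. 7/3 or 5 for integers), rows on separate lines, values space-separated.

After step 1:
  6 6 17/3
  23/4 24/5 17/4
  11/4 14/5 9/4
  2 1/2 2/3
After step 2:
  71/12 337/60 191/36
  193/40 118/25 509/120
  133/40 131/50 299/120
  7/4 179/120 41/36

Answer: 71/12 337/60 191/36
193/40 118/25 509/120
133/40 131/50 299/120
7/4 179/120 41/36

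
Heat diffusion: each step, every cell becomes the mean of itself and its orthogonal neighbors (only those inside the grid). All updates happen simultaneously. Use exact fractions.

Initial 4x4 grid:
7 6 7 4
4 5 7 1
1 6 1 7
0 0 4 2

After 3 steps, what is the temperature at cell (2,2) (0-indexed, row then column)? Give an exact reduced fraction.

Step 1: cell (2,2) = 5
Step 2: cell (2,2) = 163/50
Step 3: cell (2,2) = 23597/6000
Full grid after step 3:
  11401/2160 37729/7200 12611/2400 3349/720
  15317/3600 28591/6000 1759/400 227/50
  11341/3600 18971/6000 23597/6000 1613/450
  4421/2160 19337/7200 20513/7200 1519/432

Answer: 23597/6000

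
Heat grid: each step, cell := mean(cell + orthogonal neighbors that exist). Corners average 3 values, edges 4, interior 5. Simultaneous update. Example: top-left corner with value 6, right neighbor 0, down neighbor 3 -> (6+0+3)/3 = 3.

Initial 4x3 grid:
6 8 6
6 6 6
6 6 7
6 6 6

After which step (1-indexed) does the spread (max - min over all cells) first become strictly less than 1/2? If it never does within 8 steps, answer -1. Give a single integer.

Step 1: max=20/3, min=6, spread=2/3
Step 2: max=787/120, min=6, spread=67/120
Step 3: max=874/135, min=1091/180, spread=223/540
  -> spread < 1/2 first at step 3
Step 4: max=415681/64800, min=32953/5400, spread=4049/12960
Step 5: max=24850409/3888000, min=662129/108000, spread=202753/777600
Step 6: max=1484533351/233280000, min=59848999/9720000, spread=385259/1866240
Step 7: max=88818959909/13996800000, min=3601785091/583200000, spread=95044709/559872000
Step 8: max=5315424336031/839808000000, min=24075315341/3888000000, spread=921249779/6718464000

Answer: 3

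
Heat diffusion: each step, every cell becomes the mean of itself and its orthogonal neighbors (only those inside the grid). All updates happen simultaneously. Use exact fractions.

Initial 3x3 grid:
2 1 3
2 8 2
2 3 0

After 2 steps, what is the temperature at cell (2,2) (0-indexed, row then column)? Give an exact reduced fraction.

Answer: 49/18

Derivation:
Step 1: cell (2,2) = 5/3
Step 2: cell (2,2) = 49/18
Full grid after step 2:
  26/9 311/120 35/12
  107/40 167/50 607/240
  109/36 209/80 49/18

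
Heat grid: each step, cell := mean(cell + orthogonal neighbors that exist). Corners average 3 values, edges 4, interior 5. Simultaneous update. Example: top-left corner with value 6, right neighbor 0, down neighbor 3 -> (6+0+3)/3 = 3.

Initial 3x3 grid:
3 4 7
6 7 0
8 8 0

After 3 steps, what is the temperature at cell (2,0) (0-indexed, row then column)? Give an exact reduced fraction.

Step 1: cell (2,0) = 22/3
Step 2: cell (2,0) = 229/36
Step 3: cell (2,0) = 2479/432
Full grid after step 3:
  2221/432 4559/960 1787/432
  2009/360 969/200 6091/1440
  2479/432 4949/960 1853/432

Answer: 2479/432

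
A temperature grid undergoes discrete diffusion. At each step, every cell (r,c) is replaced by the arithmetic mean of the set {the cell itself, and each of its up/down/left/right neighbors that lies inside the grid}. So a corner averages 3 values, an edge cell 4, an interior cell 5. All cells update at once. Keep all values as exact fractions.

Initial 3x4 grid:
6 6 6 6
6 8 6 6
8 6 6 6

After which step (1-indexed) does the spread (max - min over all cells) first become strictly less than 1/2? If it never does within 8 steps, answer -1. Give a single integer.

Answer: 5

Derivation:
Step 1: max=7, min=6, spread=1
Step 2: max=62/9, min=6, spread=8/9
Step 3: max=23909/3600, min=1213/200, spread=83/144
Step 4: max=214769/32400, min=21991/3600, spread=337/648
Step 5: max=12724021/1944000, min=1479551/240000, spread=7396579/19440000
  -> spread < 1/2 first at step 5
Step 6: max=760142039/116640000, min=40103273/6480000, spread=61253/186624
Step 7: max=45339941401/6998400000, min=2419078057/388800000, spread=14372291/55987200
Step 8: max=2711158572059/419904000000, min=145603492163/23328000000, spread=144473141/671846400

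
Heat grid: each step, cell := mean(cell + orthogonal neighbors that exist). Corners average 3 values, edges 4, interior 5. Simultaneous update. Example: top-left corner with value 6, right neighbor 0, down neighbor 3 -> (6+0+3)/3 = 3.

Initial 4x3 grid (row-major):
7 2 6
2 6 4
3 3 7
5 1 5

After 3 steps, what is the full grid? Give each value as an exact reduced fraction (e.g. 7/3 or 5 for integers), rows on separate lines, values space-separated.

Answer: 1103/270 65273/14400 3253/720
29599/7200 12371/3000 5629/1200
8653/2400 24557/6000 7721/1800
511/144 26879/7200 227/54

Derivation:
After step 1:
  11/3 21/4 4
  9/2 17/5 23/4
  13/4 4 19/4
  3 7/2 13/3
After step 2:
  161/36 979/240 5
  889/240 229/50 179/40
  59/16 189/50 113/24
  13/4 89/24 151/36
After step 3:
  1103/270 65273/14400 3253/720
  29599/7200 12371/3000 5629/1200
  8653/2400 24557/6000 7721/1800
  511/144 26879/7200 227/54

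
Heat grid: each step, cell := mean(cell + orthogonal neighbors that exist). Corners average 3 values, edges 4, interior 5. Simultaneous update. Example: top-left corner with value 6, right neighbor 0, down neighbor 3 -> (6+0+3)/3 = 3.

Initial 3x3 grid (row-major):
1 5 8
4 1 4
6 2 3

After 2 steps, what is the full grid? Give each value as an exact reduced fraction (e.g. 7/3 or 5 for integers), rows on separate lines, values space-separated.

Answer: 121/36 319/80 161/36
203/60 339/100 119/30
10/3 33/10 10/3

Derivation:
After step 1:
  10/3 15/4 17/3
  3 16/5 4
  4 3 3
After step 2:
  121/36 319/80 161/36
  203/60 339/100 119/30
  10/3 33/10 10/3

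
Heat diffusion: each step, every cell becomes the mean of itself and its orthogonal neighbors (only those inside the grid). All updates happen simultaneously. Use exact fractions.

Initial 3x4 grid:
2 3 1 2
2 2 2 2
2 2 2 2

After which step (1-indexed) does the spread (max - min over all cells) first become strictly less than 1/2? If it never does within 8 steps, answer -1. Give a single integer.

Answer: 2

Derivation:
Step 1: max=7/3, min=5/3, spread=2/3
Step 2: max=32/15, min=28/15, spread=4/15
  -> spread < 1/2 first at step 2
Step 3: max=287/135, min=253/135, spread=34/135
Step 4: max=22441/10800, min=20759/10800, spread=841/5400
Step 5: max=25097/12150, min=23503/12150, spread=797/6075
Step 6: max=15938393/7776000, min=15165607/7776000, spread=386393/3888000
Step 7: max=142780223/69984000, min=137155777/69984000, spread=2812223/34992000
Step 8: max=11384357629/5598720000, min=11010522371/5598720000, spread=186917629/2799360000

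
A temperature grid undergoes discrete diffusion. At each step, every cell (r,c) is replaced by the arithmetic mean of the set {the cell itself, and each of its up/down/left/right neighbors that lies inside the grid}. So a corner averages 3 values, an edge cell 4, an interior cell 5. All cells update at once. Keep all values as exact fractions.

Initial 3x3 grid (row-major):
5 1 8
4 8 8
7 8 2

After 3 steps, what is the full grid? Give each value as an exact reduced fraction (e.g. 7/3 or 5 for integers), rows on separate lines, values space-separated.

After step 1:
  10/3 11/2 17/3
  6 29/5 13/2
  19/3 25/4 6
After step 2:
  89/18 203/40 53/9
  161/30 601/100 719/120
  223/36 1463/240 25/4
After step 3:
  5539/1080 13151/2400 763/135
  2533/450 34247/6000 43453/7200
  12713/2160 88381/14400 489/80

Answer: 5539/1080 13151/2400 763/135
2533/450 34247/6000 43453/7200
12713/2160 88381/14400 489/80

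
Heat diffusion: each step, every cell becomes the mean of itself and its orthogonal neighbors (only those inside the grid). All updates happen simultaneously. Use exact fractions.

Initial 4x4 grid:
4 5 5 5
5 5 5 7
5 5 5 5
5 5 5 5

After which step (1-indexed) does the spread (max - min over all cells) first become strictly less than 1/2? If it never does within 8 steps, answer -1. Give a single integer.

Answer: 4

Derivation:
Step 1: max=17/3, min=14/3, spread=1
Step 2: max=331/60, min=85/18, spread=143/180
Step 3: max=11599/2160, min=1039/216, spread=403/720
Step 4: max=286123/54000, min=157937/32400, spread=17171/40500
  -> spread < 1/2 first at step 4
Step 5: max=10209367/1944000, min=4777739/972000, spread=217963/648000
Step 6: max=506772527/97200000, min=144377309/29160000, spread=76544491/291600000
Step 7: max=9078264679/1749600000, min=870435973/174960000, spread=124634983/583200000
Step 8: max=452090065421/87480000000, min=873609099913/174960000000, spread=10190343643/58320000000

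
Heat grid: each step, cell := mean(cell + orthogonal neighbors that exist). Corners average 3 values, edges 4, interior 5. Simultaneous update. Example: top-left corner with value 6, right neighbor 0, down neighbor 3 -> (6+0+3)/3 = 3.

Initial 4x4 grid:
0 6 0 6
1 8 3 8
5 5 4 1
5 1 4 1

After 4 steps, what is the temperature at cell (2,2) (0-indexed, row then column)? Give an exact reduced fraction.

Step 1: cell (2,2) = 17/5
Step 2: cell (2,2) = 93/25
Step 3: cell (2,2) = 7289/2000
Step 4: cell (2,2) = 73573/20000
Full grid after step 4:
  234653/64800 163153/43200 174137/43200 266191/64800
  80429/21600 139363/36000 710197/180000 21463/5400
  82393/21600 681127/180000 73573/20000 15941/4500
  243061/64800 156953/43200 242231/72000 69997/21600

Answer: 73573/20000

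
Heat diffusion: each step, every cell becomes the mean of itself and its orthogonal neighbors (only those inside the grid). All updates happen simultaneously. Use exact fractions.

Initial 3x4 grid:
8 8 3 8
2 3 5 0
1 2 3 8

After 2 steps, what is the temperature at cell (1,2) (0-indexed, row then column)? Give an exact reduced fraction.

Step 1: cell (1,2) = 14/5
Step 2: cell (1,2) = 451/100
Full grid after step 2:
  5 43/8 539/120 179/36
  91/24 361/100 451/100 923/240
  89/36 149/48 793/240 161/36

Answer: 451/100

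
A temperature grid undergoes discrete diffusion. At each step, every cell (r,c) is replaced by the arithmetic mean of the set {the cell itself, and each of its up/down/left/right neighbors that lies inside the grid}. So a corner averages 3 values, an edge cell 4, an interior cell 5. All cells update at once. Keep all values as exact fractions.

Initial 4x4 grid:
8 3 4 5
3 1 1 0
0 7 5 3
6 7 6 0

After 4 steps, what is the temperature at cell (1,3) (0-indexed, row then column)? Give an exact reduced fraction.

Answer: 207863/72000

Derivation:
Step 1: cell (1,3) = 9/4
Step 2: cell (1,3) = 189/80
Step 3: cell (1,3) = 6677/2400
Step 4: cell (1,3) = 207863/72000
Full grid after step 4:
  235687/64800 757897/216000 74801/24000 31411/10800
  205633/54000 638257/180000 32521/10000 207863/72000
  220613/54000 36199/9000 70437/20000 233527/72000
  9067/2025 231833/54000 23881/6000 75817/21600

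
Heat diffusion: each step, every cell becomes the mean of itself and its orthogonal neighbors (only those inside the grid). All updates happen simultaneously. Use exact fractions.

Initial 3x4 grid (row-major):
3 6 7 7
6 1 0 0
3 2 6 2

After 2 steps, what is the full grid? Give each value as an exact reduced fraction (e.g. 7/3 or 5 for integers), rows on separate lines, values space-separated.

After step 1:
  5 17/4 5 14/3
  13/4 3 14/5 9/4
  11/3 3 5/2 8/3
After step 2:
  25/6 69/16 1003/240 143/36
  179/48 163/50 311/100 743/240
  119/36 73/24 329/120 89/36

Answer: 25/6 69/16 1003/240 143/36
179/48 163/50 311/100 743/240
119/36 73/24 329/120 89/36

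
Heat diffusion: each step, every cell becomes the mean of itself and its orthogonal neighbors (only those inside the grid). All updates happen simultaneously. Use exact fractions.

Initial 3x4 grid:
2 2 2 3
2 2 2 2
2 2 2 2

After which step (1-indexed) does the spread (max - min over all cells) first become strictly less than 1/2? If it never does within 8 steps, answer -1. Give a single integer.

Step 1: max=7/3, min=2, spread=1/3
  -> spread < 1/2 first at step 1
Step 2: max=41/18, min=2, spread=5/18
Step 3: max=473/216, min=2, spread=41/216
Step 4: max=56057/25920, min=2, spread=4217/25920
Step 5: max=3319549/1555200, min=14479/7200, spread=38417/311040
Step 6: max=197824211/93312000, min=290597/144000, spread=1903471/18662400
Step 7: max=11798429089/5598720000, min=8755759/4320000, spread=18038617/223948800
Step 8: max=705114582851/335923200000, min=790526759/388800000, spread=883978523/13436928000

Answer: 1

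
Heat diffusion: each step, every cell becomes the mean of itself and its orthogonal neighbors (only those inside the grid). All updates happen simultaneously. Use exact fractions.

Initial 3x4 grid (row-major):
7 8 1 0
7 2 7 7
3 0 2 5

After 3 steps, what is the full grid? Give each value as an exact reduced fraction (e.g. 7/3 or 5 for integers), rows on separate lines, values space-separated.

Answer: 11333/2160 16513/3600 3797/900 8293/2160
64007/14400 12989/3000 11539/3000 58507/14400
1051/270 25151/7200 27451/7200 2107/540

Derivation:
After step 1:
  22/3 9/2 4 8/3
  19/4 24/5 19/5 19/4
  10/3 7/4 7/2 14/3
After step 2:
  199/36 619/120 449/120 137/36
  1213/240 98/25 417/100 953/240
  59/18 803/240 823/240 155/36
After step 3:
  11333/2160 16513/3600 3797/900 8293/2160
  64007/14400 12989/3000 11539/3000 58507/14400
  1051/270 25151/7200 27451/7200 2107/540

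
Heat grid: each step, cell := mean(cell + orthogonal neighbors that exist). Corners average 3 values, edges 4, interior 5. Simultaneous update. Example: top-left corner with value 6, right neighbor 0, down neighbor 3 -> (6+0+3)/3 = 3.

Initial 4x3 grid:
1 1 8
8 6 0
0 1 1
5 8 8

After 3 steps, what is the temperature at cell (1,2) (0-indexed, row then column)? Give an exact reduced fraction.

Answer: 2811/800

Derivation:
Step 1: cell (1,2) = 15/4
Step 2: cell (1,2) = 249/80
Step 3: cell (1,2) = 2811/800
Full grid after step 3:
  7577/2160 12817/3600 2419/720
  25949/7200 10261/3000 2811/800
  27299/7200 1931/500 27049/7200
  9227/2160 3451/800 9367/2160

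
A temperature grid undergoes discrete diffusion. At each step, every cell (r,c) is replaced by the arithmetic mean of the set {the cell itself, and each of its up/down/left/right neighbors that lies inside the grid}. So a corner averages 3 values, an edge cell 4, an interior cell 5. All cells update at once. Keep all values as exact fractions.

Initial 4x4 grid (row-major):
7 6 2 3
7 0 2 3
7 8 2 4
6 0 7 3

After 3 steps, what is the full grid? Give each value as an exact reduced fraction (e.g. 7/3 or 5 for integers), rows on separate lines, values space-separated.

Answer: 11281/2160 7387/1800 1247/360 761/270
35743/7200 27151/6000 1189/375 1157/360
38471/7200 12529/3000 23731/6000 5917/1800
5227/1080 33971/7200 27163/7200 8461/2160

Derivation:
After step 1:
  20/3 15/4 13/4 8/3
  21/4 23/5 9/5 3
  7 17/5 23/5 3
  13/3 21/4 3 14/3
After step 2:
  47/9 137/30 43/15 107/36
  1411/240 94/25 69/20 157/60
  1199/240 497/100 79/25 229/60
  199/36 959/240 1051/240 32/9
After step 3:
  11281/2160 7387/1800 1247/360 761/270
  35743/7200 27151/6000 1189/375 1157/360
  38471/7200 12529/3000 23731/6000 5917/1800
  5227/1080 33971/7200 27163/7200 8461/2160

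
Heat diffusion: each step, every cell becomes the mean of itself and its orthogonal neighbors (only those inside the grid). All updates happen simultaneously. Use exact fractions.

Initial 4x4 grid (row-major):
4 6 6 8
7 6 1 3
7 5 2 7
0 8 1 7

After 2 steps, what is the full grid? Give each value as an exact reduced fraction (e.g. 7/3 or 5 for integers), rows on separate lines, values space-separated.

Answer: 103/18 257/48 1201/240 47/9
257/48 257/50 109/25 563/120
427/80 441/100 433/100 177/40
53/12 93/20 81/20 19/4

Derivation:
After step 1:
  17/3 11/2 21/4 17/3
  6 5 18/5 19/4
  19/4 28/5 16/5 19/4
  5 7/2 9/2 5
After step 2:
  103/18 257/48 1201/240 47/9
  257/48 257/50 109/25 563/120
  427/80 441/100 433/100 177/40
  53/12 93/20 81/20 19/4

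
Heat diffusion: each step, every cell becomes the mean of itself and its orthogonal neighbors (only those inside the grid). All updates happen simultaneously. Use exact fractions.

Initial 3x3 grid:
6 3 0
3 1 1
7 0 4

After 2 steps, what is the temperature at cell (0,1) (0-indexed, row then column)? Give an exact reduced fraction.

Step 1: cell (0,1) = 5/2
Step 2: cell (0,1) = 283/120
Full grid after step 2:
  43/12 283/120 16/9
  791/240 257/100 61/40
  127/36 12/5 37/18

Answer: 283/120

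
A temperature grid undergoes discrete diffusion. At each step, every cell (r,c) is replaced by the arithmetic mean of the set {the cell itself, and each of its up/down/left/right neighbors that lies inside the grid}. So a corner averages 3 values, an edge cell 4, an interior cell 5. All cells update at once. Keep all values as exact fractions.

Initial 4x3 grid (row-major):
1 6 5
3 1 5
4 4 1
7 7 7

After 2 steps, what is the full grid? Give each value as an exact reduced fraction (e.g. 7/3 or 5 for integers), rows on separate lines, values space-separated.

After step 1:
  10/3 13/4 16/3
  9/4 19/5 3
  9/2 17/5 17/4
  6 25/4 5
After step 2:
  53/18 943/240 139/36
  833/240 157/50 983/240
  323/80 111/25 313/80
  67/12 413/80 31/6

Answer: 53/18 943/240 139/36
833/240 157/50 983/240
323/80 111/25 313/80
67/12 413/80 31/6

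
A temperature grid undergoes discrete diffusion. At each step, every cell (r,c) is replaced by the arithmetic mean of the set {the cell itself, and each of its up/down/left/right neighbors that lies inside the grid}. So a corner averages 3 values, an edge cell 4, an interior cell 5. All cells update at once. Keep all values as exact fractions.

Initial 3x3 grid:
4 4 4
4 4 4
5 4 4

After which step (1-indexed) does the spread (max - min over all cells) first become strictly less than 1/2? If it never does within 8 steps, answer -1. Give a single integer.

Step 1: max=13/3, min=4, spread=1/3
  -> spread < 1/2 first at step 1
Step 2: max=77/18, min=4, spread=5/18
Step 3: max=905/216, min=4, spread=41/216
Step 4: max=53971/12960, min=1451/360, spread=347/2592
Step 5: max=3217337/777600, min=14557/3600, spread=2921/31104
Step 6: max=192452539/46656000, min=1753483/432000, spread=24611/373248
Step 7: max=11516162033/2799360000, min=39536741/9720000, spread=207329/4478976
Step 8: max=689876352451/167961600000, min=2112401599/518400000, spread=1746635/53747712

Answer: 1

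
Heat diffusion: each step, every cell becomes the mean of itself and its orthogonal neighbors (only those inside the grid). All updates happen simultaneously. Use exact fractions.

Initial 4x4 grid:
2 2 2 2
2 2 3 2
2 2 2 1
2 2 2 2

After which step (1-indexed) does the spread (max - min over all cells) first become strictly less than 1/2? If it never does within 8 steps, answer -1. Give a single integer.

Step 1: max=9/4, min=5/3, spread=7/12
Step 2: max=213/100, min=65/36, spread=73/225
  -> spread < 1/2 first at step 2
Step 3: max=5063/2400, min=803/432, spread=5417/21600
Step 4: max=3329/1600, min=123037/64800, spread=943/5184
Step 5: max=4465391/2160000, min=3746263/1944000, spread=2725889/19440000
Step 6: max=14842171/7200000, min=113463541/58320000, spread=67580441/583200000
Step 7: max=399379693/194400000, min=685939307/349920000, spread=82360351/874800000
Step 8: max=11953878991/5832000000, min=103435755277/52488000000, spread=2074577821/26244000000

Answer: 2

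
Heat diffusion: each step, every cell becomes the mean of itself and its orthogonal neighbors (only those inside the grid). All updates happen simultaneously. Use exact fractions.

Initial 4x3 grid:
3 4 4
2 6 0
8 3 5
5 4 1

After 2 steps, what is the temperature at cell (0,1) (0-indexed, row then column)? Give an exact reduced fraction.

Answer: 155/48

Derivation:
Step 1: cell (0,1) = 17/4
Step 2: cell (0,1) = 155/48
Full grid after step 2:
  4 155/48 32/9
  61/16 419/100 35/12
  1207/240 91/25 109/30
  161/36 349/80 53/18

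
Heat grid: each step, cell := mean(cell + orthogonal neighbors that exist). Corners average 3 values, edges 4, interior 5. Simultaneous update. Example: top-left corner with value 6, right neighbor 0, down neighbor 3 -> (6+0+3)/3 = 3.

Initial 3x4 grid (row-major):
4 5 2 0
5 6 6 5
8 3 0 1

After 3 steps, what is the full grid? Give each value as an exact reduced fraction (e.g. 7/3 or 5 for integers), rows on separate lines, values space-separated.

Answer: 2069/432 15479/3600 1583/450 3259/1080
7919/1600 2187/500 20939/6000 10489/3600
1049/216 30833/7200 8051/2400 2021/720

Derivation:
After step 1:
  14/3 17/4 13/4 7/3
  23/4 5 19/5 3
  16/3 17/4 5/2 2
After step 2:
  44/9 103/24 409/120 103/36
  83/16 461/100 351/100 167/60
  46/9 205/48 251/80 5/2
After step 3:
  2069/432 15479/3600 1583/450 3259/1080
  7919/1600 2187/500 20939/6000 10489/3600
  1049/216 30833/7200 8051/2400 2021/720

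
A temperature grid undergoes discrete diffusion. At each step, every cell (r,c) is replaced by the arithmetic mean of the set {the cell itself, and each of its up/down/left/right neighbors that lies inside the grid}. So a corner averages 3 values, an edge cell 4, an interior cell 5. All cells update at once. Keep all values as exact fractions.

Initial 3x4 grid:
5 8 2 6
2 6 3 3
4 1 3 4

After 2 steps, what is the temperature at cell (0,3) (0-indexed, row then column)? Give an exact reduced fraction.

Step 1: cell (0,3) = 11/3
Step 2: cell (0,3) = 149/36
Full grid after step 2:
  29/6 19/4 64/15 149/36
  187/48 102/25 189/50 18/5
  121/36 151/48 779/240 121/36

Answer: 149/36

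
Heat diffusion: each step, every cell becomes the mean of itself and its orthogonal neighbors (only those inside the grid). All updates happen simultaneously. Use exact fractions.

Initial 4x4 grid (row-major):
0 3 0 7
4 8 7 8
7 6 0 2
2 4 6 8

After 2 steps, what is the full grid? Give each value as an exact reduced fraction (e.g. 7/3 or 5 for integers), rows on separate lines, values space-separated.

Answer: 59/18 56/15 83/20 61/12
523/120 227/50 493/100 201/40
113/24 481/100 114/25 601/120
163/36 55/12 139/30 43/9

Derivation:
After step 1:
  7/3 11/4 17/4 5
  19/4 28/5 23/5 6
  19/4 5 21/5 9/2
  13/3 9/2 9/2 16/3
After step 2:
  59/18 56/15 83/20 61/12
  523/120 227/50 493/100 201/40
  113/24 481/100 114/25 601/120
  163/36 55/12 139/30 43/9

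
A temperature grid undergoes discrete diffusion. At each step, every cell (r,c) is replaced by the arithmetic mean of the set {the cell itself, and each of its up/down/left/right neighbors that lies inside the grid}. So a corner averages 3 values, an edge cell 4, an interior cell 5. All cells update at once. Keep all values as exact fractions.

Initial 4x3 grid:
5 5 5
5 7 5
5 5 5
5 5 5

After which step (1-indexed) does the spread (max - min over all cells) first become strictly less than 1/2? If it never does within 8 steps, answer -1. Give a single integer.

Step 1: max=11/2, min=5, spread=1/2
Step 2: max=273/50, min=5, spread=23/50
  -> spread < 1/2 first at step 2
Step 3: max=12811/2400, min=1013/200, spread=131/480
Step 4: max=114551/21600, min=18391/3600, spread=841/4320
Step 5: max=45742051/8640000, min=3693373/720000, spread=56863/345600
Step 6: max=410334341/77760000, min=33389543/6480000, spread=386393/3110400
Step 7: max=163913723131/31104000000, min=13380358813/2592000000, spread=26795339/248832000
Step 8: max=9815015714129/1866240000000, min=804686149667/155520000000, spread=254051069/2985984000

Answer: 2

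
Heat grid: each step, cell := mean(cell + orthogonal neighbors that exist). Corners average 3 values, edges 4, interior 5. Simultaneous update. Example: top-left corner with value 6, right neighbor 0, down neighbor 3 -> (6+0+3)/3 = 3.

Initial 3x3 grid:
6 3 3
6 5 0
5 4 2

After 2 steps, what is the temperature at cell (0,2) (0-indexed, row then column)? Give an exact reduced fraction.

Step 1: cell (0,2) = 2
Step 2: cell (0,2) = 35/12
Full grid after step 2:
  59/12 297/80 35/12
  191/40 397/100 101/40
  29/6 73/20 17/6

Answer: 35/12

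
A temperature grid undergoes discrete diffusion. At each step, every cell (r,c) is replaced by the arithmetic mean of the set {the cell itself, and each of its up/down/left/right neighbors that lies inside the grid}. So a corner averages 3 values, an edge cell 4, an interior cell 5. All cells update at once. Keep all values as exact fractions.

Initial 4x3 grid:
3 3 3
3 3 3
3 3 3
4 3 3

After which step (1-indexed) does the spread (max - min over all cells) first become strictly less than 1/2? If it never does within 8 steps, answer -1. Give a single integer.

Answer: 1

Derivation:
Step 1: max=10/3, min=3, spread=1/3
  -> spread < 1/2 first at step 1
Step 2: max=59/18, min=3, spread=5/18
Step 3: max=689/216, min=3, spread=41/216
Step 4: max=81977/25920, min=3, spread=4217/25920
Step 5: max=4874749/1555200, min=21679/7200, spread=38417/311040
Step 6: max=291136211/93312000, min=434597/144000, spread=1903471/18662400
Step 7: max=17397149089/5598720000, min=13075759/4320000, spread=18038617/223948800
Step 8: max=1041037782851/335923200000, min=1179326759/388800000, spread=883978523/13436928000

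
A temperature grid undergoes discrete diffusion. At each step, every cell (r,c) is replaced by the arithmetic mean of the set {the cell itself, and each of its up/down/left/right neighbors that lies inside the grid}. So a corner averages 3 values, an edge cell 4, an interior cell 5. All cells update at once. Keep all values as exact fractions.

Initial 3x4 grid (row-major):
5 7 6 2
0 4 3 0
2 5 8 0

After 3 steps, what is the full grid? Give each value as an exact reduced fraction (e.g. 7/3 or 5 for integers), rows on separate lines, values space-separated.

Answer: 2821/720 339/80 169/45 6997/2160
10643/2880 2297/600 557/150 8417/2880
3679/1080 5437/1440 4973/1440 1663/540

Derivation:
After step 1:
  4 11/2 9/2 8/3
  11/4 19/5 21/5 5/4
  7/3 19/4 4 8/3
After step 2:
  49/12 89/20 253/60 101/36
  773/240 21/5 71/20 647/240
  59/18 893/240 937/240 95/36
After step 3:
  2821/720 339/80 169/45 6997/2160
  10643/2880 2297/600 557/150 8417/2880
  3679/1080 5437/1440 4973/1440 1663/540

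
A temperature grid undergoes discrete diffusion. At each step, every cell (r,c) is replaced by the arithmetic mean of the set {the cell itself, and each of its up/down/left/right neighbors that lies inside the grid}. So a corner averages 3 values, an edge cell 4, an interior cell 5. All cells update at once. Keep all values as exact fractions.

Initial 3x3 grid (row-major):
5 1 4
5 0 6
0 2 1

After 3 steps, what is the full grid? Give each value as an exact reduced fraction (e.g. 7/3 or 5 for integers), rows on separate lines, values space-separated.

After step 1:
  11/3 5/2 11/3
  5/2 14/5 11/4
  7/3 3/4 3
After step 2:
  26/9 379/120 107/36
  113/40 113/50 733/240
  67/36 533/240 13/6
After step 3:
  1597/540 20303/7200 6613/2160
  1967/800 8111/3000 37631/14400
  4973/2160 30631/14400 893/360

Answer: 1597/540 20303/7200 6613/2160
1967/800 8111/3000 37631/14400
4973/2160 30631/14400 893/360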